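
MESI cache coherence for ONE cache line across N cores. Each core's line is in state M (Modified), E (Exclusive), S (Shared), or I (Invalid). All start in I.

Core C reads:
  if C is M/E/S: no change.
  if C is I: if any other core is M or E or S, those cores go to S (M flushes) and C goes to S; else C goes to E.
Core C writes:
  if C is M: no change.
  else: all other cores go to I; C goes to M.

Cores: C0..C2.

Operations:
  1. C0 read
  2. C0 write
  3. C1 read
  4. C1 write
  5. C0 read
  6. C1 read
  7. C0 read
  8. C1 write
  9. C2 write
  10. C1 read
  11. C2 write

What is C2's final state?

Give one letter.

Op 1: C0 read [C0 read from I: no other sharers -> C0=E (exclusive)] -> [E,I,I]
Op 2: C0 write [C0 write: invalidate none -> C0=M] -> [M,I,I]
Op 3: C1 read [C1 read from I: others=['C0=M'] -> C1=S, others downsized to S] -> [S,S,I]
Op 4: C1 write [C1 write: invalidate ['C0=S'] -> C1=M] -> [I,M,I]
Op 5: C0 read [C0 read from I: others=['C1=M'] -> C0=S, others downsized to S] -> [S,S,I]
Op 6: C1 read [C1 read: already in S, no change] -> [S,S,I]
Op 7: C0 read [C0 read: already in S, no change] -> [S,S,I]
Op 8: C1 write [C1 write: invalidate ['C0=S'] -> C1=M] -> [I,M,I]
Op 9: C2 write [C2 write: invalidate ['C1=M'] -> C2=M] -> [I,I,M]
Op 10: C1 read [C1 read from I: others=['C2=M'] -> C1=S, others downsized to S] -> [I,S,S]
Op 11: C2 write [C2 write: invalidate ['C1=S'] -> C2=M] -> [I,I,M]

Answer: M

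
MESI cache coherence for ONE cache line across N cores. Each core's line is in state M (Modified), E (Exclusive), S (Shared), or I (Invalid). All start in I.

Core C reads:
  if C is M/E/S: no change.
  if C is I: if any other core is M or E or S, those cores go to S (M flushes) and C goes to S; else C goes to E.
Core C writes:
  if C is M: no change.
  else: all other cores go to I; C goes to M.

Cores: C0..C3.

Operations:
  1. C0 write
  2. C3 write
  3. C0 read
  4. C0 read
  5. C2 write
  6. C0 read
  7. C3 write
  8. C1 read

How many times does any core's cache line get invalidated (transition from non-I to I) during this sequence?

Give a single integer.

Op 1: C0 write [C0 write: invalidate none -> C0=M] -> [M,I,I,I] (invalidations this op: 0; running total: 0)
Op 2: C3 write [C3 write: invalidate ['C0=M'] -> C3=M] -> [I,I,I,M] (invalidations this op: 1; running total: 1)
Op 3: C0 read [C0 read from I: others=['C3=M'] -> C0=S, others downsized to S] -> [S,I,I,S] (invalidations this op: 0; running total: 1)
Op 4: C0 read [C0 read: already in S, no change] -> [S,I,I,S] (invalidations this op: 0; running total: 1)
Op 5: C2 write [C2 write: invalidate ['C0=S', 'C3=S'] -> C2=M] -> [I,I,M,I] (invalidations this op: 2; running total: 3)
Op 6: C0 read [C0 read from I: others=['C2=M'] -> C0=S, others downsized to S] -> [S,I,S,I] (invalidations this op: 0; running total: 3)
Op 7: C3 write [C3 write: invalidate ['C0=S', 'C2=S'] -> C3=M] -> [I,I,I,M] (invalidations this op: 2; running total: 5)
Op 8: C1 read [C1 read from I: others=['C3=M'] -> C1=S, others downsized to S] -> [I,S,I,S] (invalidations this op: 0; running total: 5)

Answer: 5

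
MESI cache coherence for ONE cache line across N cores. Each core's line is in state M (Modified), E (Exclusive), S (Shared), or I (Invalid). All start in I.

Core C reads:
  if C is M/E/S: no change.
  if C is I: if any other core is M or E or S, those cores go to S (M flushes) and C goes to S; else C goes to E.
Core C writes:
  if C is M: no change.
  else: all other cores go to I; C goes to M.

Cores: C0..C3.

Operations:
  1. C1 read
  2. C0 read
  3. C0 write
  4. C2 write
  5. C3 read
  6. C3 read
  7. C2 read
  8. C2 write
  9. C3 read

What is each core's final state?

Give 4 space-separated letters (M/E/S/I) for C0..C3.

Op 1: C1 read [C1 read from I: no other sharers -> C1=E (exclusive)] -> [I,E,I,I]
Op 2: C0 read [C0 read from I: others=['C1=E'] -> C0=S, others downsized to S] -> [S,S,I,I]
Op 3: C0 write [C0 write: invalidate ['C1=S'] -> C0=M] -> [M,I,I,I]
Op 4: C2 write [C2 write: invalidate ['C0=M'] -> C2=M] -> [I,I,M,I]
Op 5: C3 read [C3 read from I: others=['C2=M'] -> C3=S, others downsized to S] -> [I,I,S,S]
Op 6: C3 read [C3 read: already in S, no change] -> [I,I,S,S]
Op 7: C2 read [C2 read: already in S, no change] -> [I,I,S,S]
Op 8: C2 write [C2 write: invalidate ['C3=S'] -> C2=M] -> [I,I,M,I]
Op 9: C3 read [C3 read from I: others=['C2=M'] -> C3=S, others downsized to S] -> [I,I,S,S]

Answer: I I S S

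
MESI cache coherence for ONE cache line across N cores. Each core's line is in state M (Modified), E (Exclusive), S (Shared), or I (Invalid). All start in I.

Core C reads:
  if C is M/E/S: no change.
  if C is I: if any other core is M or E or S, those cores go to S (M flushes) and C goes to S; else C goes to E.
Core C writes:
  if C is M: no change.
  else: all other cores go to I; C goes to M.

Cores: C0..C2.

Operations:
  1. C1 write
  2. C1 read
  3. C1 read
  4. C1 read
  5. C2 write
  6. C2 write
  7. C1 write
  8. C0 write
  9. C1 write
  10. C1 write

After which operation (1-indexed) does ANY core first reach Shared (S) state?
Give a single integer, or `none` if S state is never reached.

Op 1: C1 write [C1 write: invalidate none -> C1=M] -> [I,M,I]
Op 2: C1 read [C1 read: already in M, no change] -> [I,M,I]
Op 3: C1 read [C1 read: already in M, no change] -> [I,M,I]
Op 4: C1 read [C1 read: already in M, no change] -> [I,M,I]
Op 5: C2 write [C2 write: invalidate ['C1=M'] -> C2=M] -> [I,I,M]
Op 6: C2 write [C2 write: already M (modified), no change] -> [I,I,M]
Op 7: C1 write [C1 write: invalidate ['C2=M'] -> C1=M] -> [I,M,I]
Op 8: C0 write [C0 write: invalidate ['C1=M'] -> C0=M] -> [M,I,I]
Op 9: C1 write [C1 write: invalidate ['C0=M'] -> C1=M] -> [I,M,I]
Op 10: C1 write [C1 write: already M (modified), no change] -> [I,M,I]
S state never reached in this sequence.

Answer: none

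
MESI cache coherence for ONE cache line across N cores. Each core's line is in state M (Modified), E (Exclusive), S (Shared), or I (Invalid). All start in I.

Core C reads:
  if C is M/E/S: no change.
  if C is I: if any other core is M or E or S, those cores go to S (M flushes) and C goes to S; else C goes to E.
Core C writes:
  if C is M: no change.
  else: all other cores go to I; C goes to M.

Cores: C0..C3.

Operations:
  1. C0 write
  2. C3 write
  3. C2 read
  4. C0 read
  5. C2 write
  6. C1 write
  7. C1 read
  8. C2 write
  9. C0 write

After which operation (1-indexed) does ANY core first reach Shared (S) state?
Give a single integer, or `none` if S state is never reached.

Answer: 3

Derivation:
Op 1: C0 write [C0 write: invalidate none -> C0=M] -> [M,I,I,I]
Op 2: C3 write [C3 write: invalidate ['C0=M'] -> C3=M] -> [I,I,I,M]
Op 3: C2 read [C2 read from I: others=['C3=M'] -> C2=S, others downsized to S] -> [I,I,S,S]
  -> First S state at op 3; remaining ops need not be traced.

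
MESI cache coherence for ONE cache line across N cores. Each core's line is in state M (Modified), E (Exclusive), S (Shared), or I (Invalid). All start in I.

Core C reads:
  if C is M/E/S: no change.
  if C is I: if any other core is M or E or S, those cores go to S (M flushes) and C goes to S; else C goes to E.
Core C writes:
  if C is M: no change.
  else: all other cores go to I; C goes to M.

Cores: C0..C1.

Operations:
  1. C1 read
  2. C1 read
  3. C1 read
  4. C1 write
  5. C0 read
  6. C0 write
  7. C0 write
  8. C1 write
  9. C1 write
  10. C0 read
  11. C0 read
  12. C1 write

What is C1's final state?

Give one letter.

Answer: M

Derivation:
Op 1: C1 read [C1 read from I: no other sharers -> C1=E (exclusive)] -> [I,E]
Op 2: C1 read [C1 read: already in E, no change] -> [I,E]
Op 3: C1 read [C1 read: already in E, no change] -> [I,E]
Op 4: C1 write [C1 write: invalidate none -> C1=M] -> [I,M]
Op 5: C0 read [C0 read from I: others=['C1=M'] -> C0=S, others downsized to S] -> [S,S]
Op 6: C0 write [C0 write: invalidate ['C1=S'] -> C0=M] -> [M,I]
Op 7: C0 write [C0 write: already M (modified), no change] -> [M,I]
Op 8: C1 write [C1 write: invalidate ['C0=M'] -> C1=M] -> [I,M]
Op 9: C1 write [C1 write: already M (modified), no change] -> [I,M]
Op 10: C0 read [C0 read from I: others=['C1=M'] -> C0=S, others downsized to S] -> [S,S]
Op 11: C0 read [C0 read: already in S, no change] -> [S,S]
Op 12: C1 write [C1 write: invalidate ['C0=S'] -> C1=M] -> [I,M]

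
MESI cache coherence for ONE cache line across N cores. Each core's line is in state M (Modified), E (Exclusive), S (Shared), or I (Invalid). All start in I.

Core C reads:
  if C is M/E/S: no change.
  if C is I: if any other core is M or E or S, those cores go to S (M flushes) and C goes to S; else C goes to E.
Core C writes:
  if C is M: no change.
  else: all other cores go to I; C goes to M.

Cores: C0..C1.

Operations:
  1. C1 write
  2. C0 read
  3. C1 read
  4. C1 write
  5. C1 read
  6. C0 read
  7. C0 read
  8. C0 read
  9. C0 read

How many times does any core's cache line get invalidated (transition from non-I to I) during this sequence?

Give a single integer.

Op 1: C1 write [C1 write: invalidate none -> C1=M] -> [I,M] (invalidations this op: 0; running total: 0)
Op 2: C0 read [C0 read from I: others=['C1=M'] -> C0=S, others downsized to S] -> [S,S] (invalidations this op: 0; running total: 0)
Op 3: C1 read [C1 read: already in S, no change] -> [S,S] (invalidations this op: 0; running total: 0)
Op 4: C1 write [C1 write: invalidate ['C0=S'] -> C1=M] -> [I,M] (invalidations this op: 1; running total: 1)
Op 5: C1 read [C1 read: already in M, no change] -> [I,M] (invalidations this op: 0; running total: 1)
Op 6: C0 read [C0 read from I: others=['C1=M'] -> C0=S, others downsized to S] -> [S,S] (invalidations this op: 0; running total: 1)
Op 7: C0 read [C0 read: already in S, no change] -> [S,S] (invalidations this op: 0; running total: 1)
Op 8: C0 read [C0 read: already in S, no change] -> [S,S] (invalidations this op: 0; running total: 1)
Op 9: C0 read [C0 read: already in S, no change] -> [S,S] (invalidations this op: 0; running total: 1)

Answer: 1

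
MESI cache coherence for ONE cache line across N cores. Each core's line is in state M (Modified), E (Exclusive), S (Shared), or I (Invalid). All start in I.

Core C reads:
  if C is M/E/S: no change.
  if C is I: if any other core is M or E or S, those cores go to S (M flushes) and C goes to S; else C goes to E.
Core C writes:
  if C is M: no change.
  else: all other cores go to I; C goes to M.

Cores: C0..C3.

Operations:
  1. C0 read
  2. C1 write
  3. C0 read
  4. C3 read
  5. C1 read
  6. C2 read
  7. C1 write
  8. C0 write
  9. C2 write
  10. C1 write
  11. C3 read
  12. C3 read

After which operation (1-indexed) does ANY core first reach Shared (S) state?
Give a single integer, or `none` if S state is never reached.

Answer: 3

Derivation:
Op 1: C0 read [C0 read from I: no other sharers -> C0=E (exclusive)] -> [E,I,I,I]
Op 2: C1 write [C1 write: invalidate ['C0=E'] -> C1=M] -> [I,M,I,I]
Op 3: C0 read [C0 read from I: others=['C1=M'] -> C0=S, others downsized to S] -> [S,S,I,I]
  -> First S state at op 3; remaining ops need not be traced.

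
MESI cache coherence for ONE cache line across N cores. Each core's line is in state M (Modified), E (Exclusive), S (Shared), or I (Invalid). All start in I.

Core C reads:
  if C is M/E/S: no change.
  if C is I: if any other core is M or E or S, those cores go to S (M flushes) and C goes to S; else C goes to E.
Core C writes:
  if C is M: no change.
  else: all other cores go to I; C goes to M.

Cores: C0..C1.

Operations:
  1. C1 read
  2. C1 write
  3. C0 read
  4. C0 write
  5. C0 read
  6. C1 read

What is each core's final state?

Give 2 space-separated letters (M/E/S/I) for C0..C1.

Op 1: C1 read [C1 read from I: no other sharers -> C1=E (exclusive)] -> [I,E]
Op 2: C1 write [C1 write: invalidate none -> C1=M] -> [I,M]
Op 3: C0 read [C0 read from I: others=['C1=M'] -> C0=S, others downsized to S] -> [S,S]
Op 4: C0 write [C0 write: invalidate ['C1=S'] -> C0=M] -> [M,I]
Op 5: C0 read [C0 read: already in M, no change] -> [M,I]
Op 6: C1 read [C1 read from I: others=['C0=M'] -> C1=S, others downsized to S] -> [S,S]

Answer: S S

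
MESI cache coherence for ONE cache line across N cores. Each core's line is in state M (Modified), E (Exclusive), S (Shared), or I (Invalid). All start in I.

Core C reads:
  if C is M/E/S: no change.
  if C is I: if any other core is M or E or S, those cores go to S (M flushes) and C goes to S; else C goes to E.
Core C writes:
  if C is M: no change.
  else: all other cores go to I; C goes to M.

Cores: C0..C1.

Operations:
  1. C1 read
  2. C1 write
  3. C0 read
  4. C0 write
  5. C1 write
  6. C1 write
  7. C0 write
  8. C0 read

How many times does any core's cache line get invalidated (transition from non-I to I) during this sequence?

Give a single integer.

Op 1: C1 read [C1 read from I: no other sharers -> C1=E (exclusive)] -> [I,E] (invalidations this op: 0; running total: 0)
Op 2: C1 write [C1 write: invalidate none -> C1=M] -> [I,M] (invalidations this op: 0; running total: 0)
Op 3: C0 read [C0 read from I: others=['C1=M'] -> C0=S, others downsized to S] -> [S,S] (invalidations this op: 0; running total: 0)
Op 4: C0 write [C0 write: invalidate ['C1=S'] -> C0=M] -> [M,I] (invalidations this op: 1; running total: 1)
Op 5: C1 write [C1 write: invalidate ['C0=M'] -> C1=M] -> [I,M] (invalidations this op: 1; running total: 2)
Op 6: C1 write [C1 write: already M (modified), no change] -> [I,M] (invalidations this op: 0; running total: 2)
Op 7: C0 write [C0 write: invalidate ['C1=M'] -> C0=M] -> [M,I] (invalidations this op: 1; running total: 3)
Op 8: C0 read [C0 read: already in M, no change] -> [M,I] (invalidations this op: 0; running total: 3)

Answer: 3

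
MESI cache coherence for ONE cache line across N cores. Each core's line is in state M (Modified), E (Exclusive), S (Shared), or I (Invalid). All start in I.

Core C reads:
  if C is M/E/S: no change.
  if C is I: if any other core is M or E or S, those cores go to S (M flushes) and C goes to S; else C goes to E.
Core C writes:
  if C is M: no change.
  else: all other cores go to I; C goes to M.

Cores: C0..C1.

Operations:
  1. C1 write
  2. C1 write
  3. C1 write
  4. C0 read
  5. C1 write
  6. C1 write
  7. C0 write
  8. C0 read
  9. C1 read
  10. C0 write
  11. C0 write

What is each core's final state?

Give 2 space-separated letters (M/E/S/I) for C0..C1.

Answer: M I

Derivation:
Op 1: C1 write [C1 write: invalidate none -> C1=M] -> [I,M]
Op 2: C1 write [C1 write: already M (modified), no change] -> [I,M]
Op 3: C1 write [C1 write: already M (modified), no change] -> [I,M]
Op 4: C0 read [C0 read from I: others=['C1=M'] -> C0=S, others downsized to S] -> [S,S]
Op 5: C1 write [C1 write: invalidate ['C0=S'] -> C1=M] -> [I,M]
Op 6: C1 write [C1 write: already M (modified), no change] -> [I,M]
Op 7: C0 write [C0 write: invalidate ['C1=M'] -> C0=M] -> [M,I]
Op 8: C0 read [C0 read: already in M, no change] -> [M,I]
Op 9: C1 read [C1 read from I: others=['C0=M'] -> C1=S, others downsized to S] -> [S,S]
Op 10: C0 write [C0 write: invalidate ['C1=S'] -> C0=M] -> [M,I]
Op 11: C0 write [C0 write: already M (modified), no change] -> [M,I]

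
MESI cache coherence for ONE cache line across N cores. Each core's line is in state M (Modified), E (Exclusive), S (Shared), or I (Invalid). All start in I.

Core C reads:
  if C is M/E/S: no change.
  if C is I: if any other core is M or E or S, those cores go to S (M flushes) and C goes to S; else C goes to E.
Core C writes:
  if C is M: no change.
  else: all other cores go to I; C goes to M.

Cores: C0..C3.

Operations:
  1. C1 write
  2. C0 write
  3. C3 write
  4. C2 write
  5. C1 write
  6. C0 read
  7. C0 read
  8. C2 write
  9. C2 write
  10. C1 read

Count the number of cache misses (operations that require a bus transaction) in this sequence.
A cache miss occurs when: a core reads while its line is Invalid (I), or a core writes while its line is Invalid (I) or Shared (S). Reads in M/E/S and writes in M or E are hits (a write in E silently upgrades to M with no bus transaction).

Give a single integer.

Op 1: C1 write [C1 write: invalidate none -> C1=M] -> [I,M,I,I] [MISS #1: write from I]
Op 2: C0 write [C0 write: invalidate ['C1=M'] -> C0=M] -> [M,I,I,I] [MISS #2: write from I]
Op 3: C3 write [C3 write: invalidate ['C0=M'] -> C3=M] -> [I,I,I,M] [MISS #3: write from I]
Op 4: C2 write [C2 write: invalidate ['C3=M'] -> C2=M] -> [I,I,M,I] [MISS #4: write from I]
Op 5: C1 write [C1 write: invalidate ['C2=M'] -> C1=M] -> [I,M,I,I] [MISS #5: write from I]
Op 6: C0 read [C0 read from I: others=['C1=M'] -> C0=S, others downsized to S] -> [S,S,I,I] [MISS #6: read from I]
Op 7: C0 read [C0 read: already in S, no change] -> [S,S,I,I] [hit: read from S]
Op 8: C2 write [C2 write: invalidate ['C0=S', 'C1=S'] -> C2=M] -> [I,I,M,I] [MISS #7: write from I]
Op 9: C2 write [C2 write: already M (modified), no change] -> [I,I,M,I] [hit: write from M]
Op 10: C1 read [C1 read from I: others=['C2=M'] -> C1=S, others downsized to S] -> [I,S,S,I] [MISS #8: read from I]

Answer: 8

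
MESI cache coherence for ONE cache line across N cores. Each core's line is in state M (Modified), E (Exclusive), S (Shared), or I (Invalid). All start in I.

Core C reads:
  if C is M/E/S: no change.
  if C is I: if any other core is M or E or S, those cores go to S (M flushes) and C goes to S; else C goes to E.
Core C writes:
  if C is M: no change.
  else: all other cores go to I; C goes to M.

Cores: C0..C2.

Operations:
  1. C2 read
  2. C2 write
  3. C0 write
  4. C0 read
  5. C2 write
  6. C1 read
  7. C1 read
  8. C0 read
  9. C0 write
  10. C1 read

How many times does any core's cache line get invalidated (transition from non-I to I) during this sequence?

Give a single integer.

Op 1: C2 read [C2 read from I: no other sharers -> C2=E (exclusive)] -> [I,I,E] (invalidations this op: 0; running total: 0)
Op 2: C2 write [C2 write: invalidate none -> C2=M] -> [I,I,M] (invalidations this op: 0; running total: 0)
Op 3: C0 write [C0 write: invalidate ['C2=M'] -> C0=M] -> [M,I,I] (invalidations this op: 1; running total: 1)
Op 4: C0 read [C0 read: already in M, no change] -> [M,I,I] (invalidations this op: 0; running total: 1)
Op 5: C2 write [C2 write: invalidate ['C0=M'] -> C2=M] -> [I,I,M] (invalidations this op: 1; running total: 2)
Op 6: C1 read [C1 read from I: others=['C2=M'] -> C1=S, others downsized to S] -> [I,S,S] (invalidations this op: 0; running total: 2)
Op 7: C1 read [C1 read: already in S, no change] -> [I,S,S] (invalidations this op: 0; running total: 2)
Op 8: C0 read [C0 read from I: others=['C1=S', 'C2=S'] -> C0=S, others downsized to S] -> [S,S,S] (invalidations this op: 0; running total: 2)
Op 9: C0 write [C0 write: invalidate ['C1=S', 'C2=S'] -> C0=M] -> [M,I,I] (invalidations this op: 2; running total: 4)
Op 10: C1 read [C1 read from I: others=['C0=M'] -> C1=S, others downsized to S] -> [S,S,I] (invalidations this op: 0; running total: 4)

Answer: 4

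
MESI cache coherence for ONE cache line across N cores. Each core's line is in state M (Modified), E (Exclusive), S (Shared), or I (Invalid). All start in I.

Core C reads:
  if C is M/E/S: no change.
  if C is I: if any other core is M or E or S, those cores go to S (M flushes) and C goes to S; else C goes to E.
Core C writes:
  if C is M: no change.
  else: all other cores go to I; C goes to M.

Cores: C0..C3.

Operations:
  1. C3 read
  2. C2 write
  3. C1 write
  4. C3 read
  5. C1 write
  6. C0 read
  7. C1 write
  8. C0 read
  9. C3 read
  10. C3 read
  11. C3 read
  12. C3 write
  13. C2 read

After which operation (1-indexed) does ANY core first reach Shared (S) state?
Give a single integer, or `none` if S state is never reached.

Answer: 4

Derivation:
Op 1: C3 read [C3 read from I: no other sharers -> C3=E (exclusive)] -> [I,I,I,E]
Op 2: C2 write [C2 write: invalidate ['C3=E'] -> C2=M] -> [I,I,M,I]
Op 3: C1 write [C1 write: invalidate ['C2=M'] -> C1=M] -> [I,M,I,I]
Op 4: C3 read [C3 read from I: others=['C1=M'] -> C3=S, others downsized to S] -> [I,S,I,S]
  -> First S state at op 4; remaining ops need not be traced.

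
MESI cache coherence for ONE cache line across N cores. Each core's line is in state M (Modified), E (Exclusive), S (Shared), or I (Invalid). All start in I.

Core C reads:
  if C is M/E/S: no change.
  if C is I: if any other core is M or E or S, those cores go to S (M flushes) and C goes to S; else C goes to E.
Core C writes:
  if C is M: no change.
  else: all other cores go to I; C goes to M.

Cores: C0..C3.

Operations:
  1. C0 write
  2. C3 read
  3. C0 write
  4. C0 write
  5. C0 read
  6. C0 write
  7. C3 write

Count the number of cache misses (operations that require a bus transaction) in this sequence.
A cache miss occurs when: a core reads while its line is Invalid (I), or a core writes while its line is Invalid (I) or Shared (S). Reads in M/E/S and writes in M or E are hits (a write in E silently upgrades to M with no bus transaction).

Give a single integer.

Answer: 4

Derivation:
Op 1: C0 write [C0 write: invalidate none -> C0=M] -> [M,I,I,I] [MISS #1: write from I]
Op 2: C3 read [C3 read from I: others=['C0=M'] -> C3=S, others downsized to S] -> [S,I,I,S] [MISS #2: read from I]
Op 3: C0 write [C0 write: invalidate ['C3=S'] -> C0=M] -> [M,I,I,I] [MISS #3: write from S]
Op 4: C0 write [C0 write: already M (modified), no change] -> [M,I,I,I] [hit: write from M]
Op 5: C0 read [C0 read: already in M, no change] -> [M,I,I,I] [hit: read from M]
Op 6: C0 write [C0 write: already M (modified), no change] -> [M,I,I,I] [hit: write from M]
Op 7: C3 write [C3 write: invalidate ['C0=M'] -> C3=M] -> [I,I,I,M] [MISS #4: write from I]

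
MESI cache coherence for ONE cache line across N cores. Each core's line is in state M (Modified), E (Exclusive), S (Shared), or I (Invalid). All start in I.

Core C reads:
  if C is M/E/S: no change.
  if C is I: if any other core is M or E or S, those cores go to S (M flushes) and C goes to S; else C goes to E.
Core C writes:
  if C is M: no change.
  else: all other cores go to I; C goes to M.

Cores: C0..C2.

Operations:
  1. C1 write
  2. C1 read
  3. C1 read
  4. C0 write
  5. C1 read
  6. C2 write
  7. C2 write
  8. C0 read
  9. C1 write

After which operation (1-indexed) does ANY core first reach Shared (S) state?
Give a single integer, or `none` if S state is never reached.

Op 1: C1 write [C1 write: invalidate none -> C1=M] -> [I,M,I]
Op 2: C1 read [C1 read: already in M, no change] -> [I,M,I]
Op 3: C1 read [C1 read: already in M, no change] -> [I,M,I]
Op 4: C0 write [C0 write: invalidate ['C1=M'] -> C0=M] -> [M,I,I]
Op 5: C1 read [C1 read from I: others=['C0=M'] -> C1=S, others downsized to S] -> [S,S,I]
  -> First S state at op 5; remaining ops need not be traced.

Answer: 5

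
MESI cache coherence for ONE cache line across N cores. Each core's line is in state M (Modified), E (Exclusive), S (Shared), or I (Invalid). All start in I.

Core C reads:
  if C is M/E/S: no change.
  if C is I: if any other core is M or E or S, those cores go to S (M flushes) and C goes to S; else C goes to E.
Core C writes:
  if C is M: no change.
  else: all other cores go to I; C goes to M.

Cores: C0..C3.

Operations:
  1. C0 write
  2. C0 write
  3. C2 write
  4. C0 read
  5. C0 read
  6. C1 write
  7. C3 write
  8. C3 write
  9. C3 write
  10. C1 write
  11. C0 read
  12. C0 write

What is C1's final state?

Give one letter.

Op 1: C0 write [C0 write: invalidate none -> C0=M] -> [M,I,I,I]
Op 2: C0 write [C0 write: already M (modified), no change] -> [M,I,I,I]
Op 3: C2 write [C2 write: invalidate ['C0=M'] -> C2=M] -> [I,I,M,I]
Op 4: C0 read [C0 read from I: others=['C2=M'] -> C0=S, others downsized to S] -> [S,I,S,I]
Op 5: C0 read [C0 read: already in S, no change] -> [S,I,S,I]
Op 6: C1 write [C1 write: invalidate ['C0=S', 'C2=S'] -> C1=M] -> [I,M,I,I]
Op 7: C3 write [C3 write: invalidate ['C1=M'] -> C3=M] -> [I,I,I,M]
Op 8: C3 write [C3 write: already M (modified), no change] -> [I,I,I,M]
Op 9: C3 write [C3 write: already M (modified), no change] -> [I,I,I,M]
Op 10: C1 write [C1 write: invalidate ['C3=M'] -> C1=M] -> [I,M,I,I]
Op 11: C0 read [C0 read from I: others=['C1=M'] -> C0=S, others downsized to S] -> [S,S,I,I]
Op 12: C0 write [C0 write: invalidate ['C1=S'] -> C0=M] -> [M,I,I,I]

Answer: I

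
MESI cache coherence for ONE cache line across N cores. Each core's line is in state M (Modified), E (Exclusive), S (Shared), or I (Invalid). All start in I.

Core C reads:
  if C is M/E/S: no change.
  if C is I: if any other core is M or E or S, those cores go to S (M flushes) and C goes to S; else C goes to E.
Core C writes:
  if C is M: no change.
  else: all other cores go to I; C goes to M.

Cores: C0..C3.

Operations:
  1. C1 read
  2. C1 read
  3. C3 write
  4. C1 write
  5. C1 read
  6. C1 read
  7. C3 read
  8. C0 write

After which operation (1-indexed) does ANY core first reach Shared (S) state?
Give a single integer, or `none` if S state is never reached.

Answer: 7

Derivation:
Op 1: C1 read [C1 read from I: no other sharers -> C1=E (exclusive)] -> [I,E,I,I]
Op 2: C1 read [C1 read: already in E, no change] -> [I,E,I,I]
Op 3: C3 write [C3 write: invalidate ['C1=E'] -> C3=M] -> [I,I,I,M]
Op 4: C1 write [C1 write: invalidate ['C3=M'] -> C1=M] -> [I,M,I,I]
Op 5: C1 read [C1 read: already in M, no change] -> [I,M,I,I]
Op 6: C1 read [C1 read: already in M, no change] -> [I,M,I,I]
Op 7: C3 read [C3 read from I: others=['C1=M'] -> C3=S, others downsized to S] -> [I,S,I,S]
  -> First S state at op 7; remaining ops need not be traced.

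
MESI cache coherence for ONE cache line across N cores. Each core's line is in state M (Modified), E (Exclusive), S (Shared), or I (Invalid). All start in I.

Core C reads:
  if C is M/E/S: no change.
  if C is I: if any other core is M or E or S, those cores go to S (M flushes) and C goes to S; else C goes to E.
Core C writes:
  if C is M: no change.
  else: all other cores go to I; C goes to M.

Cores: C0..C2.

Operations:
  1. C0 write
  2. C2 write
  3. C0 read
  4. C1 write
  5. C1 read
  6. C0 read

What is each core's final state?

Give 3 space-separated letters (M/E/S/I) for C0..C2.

Op 1: C0 write [C0 write: invalidate none -> C0=M] -> [M,I,I]
Op 2: C2 write [C2 write: invalidate ['C0=M'] -> C2=M] -> [I,I,M]
Op 3: C0 read [C0 read from I: others=['C2=M'] -> C0=S, others downsized to S] -> [S,I,S]
Op 4: C1 write [C1 write: invalidate ['C0=S', 'C2=S'] -> C1=M] -> [I,M,I]
Op 5: C1 read [C1 read: already in M, no change] -> [I,M,I]
Op 6: C0 read [C0 read from I: others=['C1=M'] -> C0=S, others downsized to S] -> [S,S,I]

Answer: S S I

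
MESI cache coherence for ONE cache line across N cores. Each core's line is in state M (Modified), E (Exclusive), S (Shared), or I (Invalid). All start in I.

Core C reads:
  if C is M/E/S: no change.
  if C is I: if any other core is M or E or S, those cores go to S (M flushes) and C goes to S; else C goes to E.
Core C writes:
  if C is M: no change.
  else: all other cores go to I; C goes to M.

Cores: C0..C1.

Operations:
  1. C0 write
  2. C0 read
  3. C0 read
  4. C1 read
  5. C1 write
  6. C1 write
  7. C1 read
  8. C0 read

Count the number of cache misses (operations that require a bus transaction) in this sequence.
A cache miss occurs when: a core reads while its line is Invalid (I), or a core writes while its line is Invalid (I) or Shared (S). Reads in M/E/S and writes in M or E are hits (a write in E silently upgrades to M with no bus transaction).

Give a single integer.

Op 1: C0 write [C0 write: invalidate none -> C0=M] -> [M,I] [MISS #1: write from I]
Op 2: C0 read [C0 read: already in M, no change] -> [M,I] [hit: read from M]
Op 3: C0 read [C0 read: already in M, no change] -> [M,I] [hit: read from M]
Op 4: C1 read [C1 read from I: others=['C0=M'] -> C1=S, others downsized to S] -> [S,S] [MISS #2: read from I]
Op 5: C1 write [C1 write: invalidate ['C0=S'] -> C1=M] -> [I,M] [MISS #3: write from S]
Op 6: C1 write [C1 write: already M (modified), no change] -> [I,M] [hit: write from M]
Op 7: C1 read [C1 read: already in M, no change] -> [I,M] [hit: read from M]
Op 8: C0 read [C0 read from I: others=['C1=M'] -> C0=S, others downsized to S] -> [S,S] [MISS #4: read from I]

Answer: 4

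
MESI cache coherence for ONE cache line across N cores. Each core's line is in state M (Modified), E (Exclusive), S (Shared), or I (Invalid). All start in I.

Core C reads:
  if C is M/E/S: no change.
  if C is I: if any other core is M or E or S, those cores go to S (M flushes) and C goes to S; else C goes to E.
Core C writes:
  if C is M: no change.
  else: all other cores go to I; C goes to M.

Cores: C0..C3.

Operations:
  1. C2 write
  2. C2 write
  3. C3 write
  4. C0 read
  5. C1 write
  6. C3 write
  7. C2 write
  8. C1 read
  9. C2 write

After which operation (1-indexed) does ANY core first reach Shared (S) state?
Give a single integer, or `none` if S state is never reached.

Op 1: C2 write [C2 write: invalidate none -> C2=M] -> [I,I,M,I]
Op 2: C2 write [C2 write: already M (modified), no change] -> [I,I,M,I]
Op 3: C3 write [C3 write: invalidate ['C2=M'] -> C3=M] -> [I,I,I,M]
Op 4: C0 read [C0 read from I: others=['C3=M'] -> C0=S, others downsized to S] -> [S,I,I,S]
  -> First S state at op 4; remaining ops need not be traced.

Answer: 4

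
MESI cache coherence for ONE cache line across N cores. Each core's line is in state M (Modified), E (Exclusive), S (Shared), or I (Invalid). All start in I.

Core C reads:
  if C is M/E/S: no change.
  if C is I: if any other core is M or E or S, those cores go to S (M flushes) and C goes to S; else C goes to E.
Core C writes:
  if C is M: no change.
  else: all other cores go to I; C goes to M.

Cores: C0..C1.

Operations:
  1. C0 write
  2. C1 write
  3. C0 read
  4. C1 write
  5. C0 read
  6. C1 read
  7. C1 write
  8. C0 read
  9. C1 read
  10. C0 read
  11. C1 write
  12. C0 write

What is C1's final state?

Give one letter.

Op 1: C0 write [C0 write: invalidate none -> C0=M] -> [M,I]
Op 2: C1 write [C1 write: invalidate ['C0=M'] -> C1=M] -> [I,M]
Op 3: C0 read [C0 read from I: others=['C1=M'] -> C0=S, others downsized to S] -> [S,S]
Op 4: C1 write [C1 write: invalidate ['C0=S'] -> C1=M] -> [I,M]
Op 5: C0 read [C0 read from I: others=['C1=M'] -> C0=S, others downsized to S] -> [S,S]
Op 6: C1 read [C1 read: already in S, no change] -> [S,S]
Op 7: C1 write [C1 write: invalidate ['C0=S'] -> C1=M] -> [I,M]
Op 8: C0 read [C0 read from I: others=['C1=M'] -> C0=S, others downsized to S] -> [S,S]
Op 9: C1 read [C1 read: already in S, no change] -> [S,S]
Op 10: C0 read [C0 read: already in S, no change] -> [S,S]
Op 11: C1 write [C1 write: invalidate ['C0=S'] -> C1=M] -> [I,M]
Op 12: C0 write [C0 write: invalidate ['C1=M'] -> C0=M] -> [M,I]

Answer: I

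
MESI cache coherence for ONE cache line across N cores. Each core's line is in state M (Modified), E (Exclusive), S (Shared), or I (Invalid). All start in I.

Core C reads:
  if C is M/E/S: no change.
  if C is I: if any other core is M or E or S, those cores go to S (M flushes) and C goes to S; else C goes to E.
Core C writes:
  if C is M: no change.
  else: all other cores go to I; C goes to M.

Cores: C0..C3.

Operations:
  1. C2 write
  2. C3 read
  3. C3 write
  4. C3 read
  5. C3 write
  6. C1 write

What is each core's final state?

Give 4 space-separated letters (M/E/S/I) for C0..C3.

Op 1: C2 write [C2 write: invalidate none -> C2=M] -> [I,I,M,I]
Op 2: C3 read [C3 read from I: others=['C2=M'] -> C3=S, others downsized to S] -> [I,I,S,S]
Op 3: C3 write [C3 write: invalidate ['C2=S'] -> C3=M] -> [I,I,I,M]
Op 4: C3 read [C3 read: already in M, no change] -> [I,I,I,M]
Op 5: C3 write [C3 write: already M (modified), no change] -> [I,I,I,M]
Op 6: C1 write [C1 write: invalidate ['C3=M'] -> C1=M] -> [I,M,I,I]

Answer: I M I I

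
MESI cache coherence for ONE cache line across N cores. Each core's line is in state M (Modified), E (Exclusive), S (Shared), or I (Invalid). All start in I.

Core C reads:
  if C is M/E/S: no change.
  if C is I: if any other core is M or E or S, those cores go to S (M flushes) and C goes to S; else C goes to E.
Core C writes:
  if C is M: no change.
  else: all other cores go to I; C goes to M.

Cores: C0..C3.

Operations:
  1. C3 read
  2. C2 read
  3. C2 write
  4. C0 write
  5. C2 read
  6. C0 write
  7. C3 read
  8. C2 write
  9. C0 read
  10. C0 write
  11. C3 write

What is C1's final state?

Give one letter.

Answer: I

Derivation:
Op 1: C3 read [C3 read from I: no other sharers -> C3=E (exclusive)] -> [I,I,I,E]
Op 2: C2 read [C2 read from I: others=['C3=E'] -> C2=S, others downsized to S] -> [I,I,S,S]
Op 3: C2 write [C2 write: invalidate ['C3=S'] -> C2=M] -> [I,I,M,I]
Op 4: C0 write [C0 write: invalidate ['C2=M'] -> C0=M] -> [M,I,I,I]
Op 5: C2 read [C2 read from I: others=['C0=M'] -> C2=S, others downsized to S] -> [S,I,S,I]
Op 6: C0 write [C0 write: invalidate ['C2=S'] -> C0=M] -> [M,I,I,I]
Op 7: C3 read [C3 read from I: others=['C0=M'] -> C3=S, others downsized to S] -> [S,I,I,S]
Op 8: C2 write [C2 write: invalidate ['C0=S', 'C3=S'] -> C2=M] -> [I,I,M,I]
Op 9: C0 read [C0 read from I: others=['C2=M'] -> C0=S, others downsized to S] -> [S,I,S,I]
Op 10: C0 write [C0 write: invalidate ['C2=S'] -> C0=M] -> [M,I,I,I]
Op 11: C3 write [C3 write: invalidate ['C0=M'] -> C3=M] -> [I,I,I,M]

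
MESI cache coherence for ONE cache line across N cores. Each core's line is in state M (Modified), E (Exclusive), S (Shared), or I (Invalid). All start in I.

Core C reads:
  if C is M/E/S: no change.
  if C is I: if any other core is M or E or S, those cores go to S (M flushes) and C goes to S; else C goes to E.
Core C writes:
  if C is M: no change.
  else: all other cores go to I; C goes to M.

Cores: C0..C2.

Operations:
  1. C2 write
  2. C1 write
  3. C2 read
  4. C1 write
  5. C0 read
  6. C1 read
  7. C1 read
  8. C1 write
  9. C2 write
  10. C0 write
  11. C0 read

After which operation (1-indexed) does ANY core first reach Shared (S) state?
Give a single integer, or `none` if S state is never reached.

Answer: 3

Derivation:
Op 1: C2 write [C2 write: invalidate none -> C2=M] -> [I,I,M]
Op 2: C1 write [C1 write: invalidate ['C2=M'] -> C1=M] -> [I,M,I]
Op 3: C2 read [C2 read from I: others=['C1=M'] -> C2=S, others downsized to S] -> [I,S,S]
  -> First S state at op 3; remaining ops need not be traced.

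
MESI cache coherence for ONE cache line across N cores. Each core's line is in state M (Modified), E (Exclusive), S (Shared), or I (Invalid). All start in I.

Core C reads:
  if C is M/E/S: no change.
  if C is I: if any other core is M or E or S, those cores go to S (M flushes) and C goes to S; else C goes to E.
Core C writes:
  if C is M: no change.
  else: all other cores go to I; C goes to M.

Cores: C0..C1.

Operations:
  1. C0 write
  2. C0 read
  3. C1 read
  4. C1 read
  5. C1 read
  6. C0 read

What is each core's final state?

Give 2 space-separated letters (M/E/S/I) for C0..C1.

Op 1: C0 write [C0 write: invalidate none -> C0=M] -> [M,I]
Op 2: C0 read [C0 read: already in M, no change] -> [M,I]
Op 3: C1 read [C1 read from I: others=['C0=M'] -> C1=S, others downsized to S] -> [S,S]
Op 4: C1 read [C1 read: already in S, no change] -> [S,S]
Op 5: C1 read [C1 read: already in S, no change] -> [S,S]
Op 6: C0 read [C0 read: already in S, no change] -> [S,S]

Answer: S S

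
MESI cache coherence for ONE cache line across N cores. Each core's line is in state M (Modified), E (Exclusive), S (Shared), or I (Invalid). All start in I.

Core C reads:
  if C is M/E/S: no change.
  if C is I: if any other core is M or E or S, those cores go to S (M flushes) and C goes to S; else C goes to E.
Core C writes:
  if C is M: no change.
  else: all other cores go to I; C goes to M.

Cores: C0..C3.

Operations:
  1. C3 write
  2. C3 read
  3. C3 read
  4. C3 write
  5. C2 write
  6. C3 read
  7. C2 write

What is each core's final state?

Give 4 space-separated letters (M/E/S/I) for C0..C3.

Answer: I I M I

Derivation:
Op 1: C3 write [C3 write: invalidate none -> C3=M] -> [I,I,I,M]
Op 2: C3 read [C3 read: already in M, no change] -> [I,I,I,M]
Op 3: C3 read [C3 read: already in M, no change] -> [I,I,I,M]
Op 4: C3 write [C3 write: already M (modified), no change] -> [I,I,I,M]
Op 5: C2 write [C2 write: invalidate ['C3=M'] -> C2=M] -> [I,I,M,I]
Op 6: C3 read [C3 read from I: others=['C2=M'] -> C3=S, others downsized to S] -> [I,I,S,S]
Op 7: C2 write [C2 write: invalidate ['C3=S'] -> C2=M] -> [I,I,M,I]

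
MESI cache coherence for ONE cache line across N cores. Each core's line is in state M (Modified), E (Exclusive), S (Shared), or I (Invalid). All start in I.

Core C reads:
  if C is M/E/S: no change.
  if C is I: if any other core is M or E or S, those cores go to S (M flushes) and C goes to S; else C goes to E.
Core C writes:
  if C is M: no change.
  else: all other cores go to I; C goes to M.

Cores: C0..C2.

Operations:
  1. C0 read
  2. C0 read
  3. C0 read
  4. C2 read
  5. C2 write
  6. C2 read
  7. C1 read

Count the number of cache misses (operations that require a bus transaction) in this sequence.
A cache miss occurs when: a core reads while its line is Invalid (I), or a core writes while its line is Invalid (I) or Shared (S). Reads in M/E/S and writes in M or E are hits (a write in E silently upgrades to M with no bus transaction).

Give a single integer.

Op 1: C0 read [C0 read from I: no other sharers -> C0=E (exclusive)] -> [E,I,I] [MISS #1: read from I]
Op 2: C0 read [C0 read: already in E, no change] -> [E,I,I] [hit: read from E]
Op 3: C0 read [C0 read: already in E, no change] -> [E,I,I] [hit: read from E]
Op 4: C2 read [C2 read from I: others=['C0=E'] -> C2=S, others downsized to S] -> [S,I,S] [MISS #2: read from I]
Op 5: C2 write [C2 write: invalidate ['C0=S'] -> C2=M] -> [I,I,M] [MISS #3: write from S]
Op 6: C2 read [C2 read: already in M, no change] -> [I,I,M] [hit: read from M]
Op 7: C1 read [C1 read from I: others=['C2=M'] -> C1=S, others downsized to S] -> [I,S,S] [MISS #4: read from I]

Answer: 4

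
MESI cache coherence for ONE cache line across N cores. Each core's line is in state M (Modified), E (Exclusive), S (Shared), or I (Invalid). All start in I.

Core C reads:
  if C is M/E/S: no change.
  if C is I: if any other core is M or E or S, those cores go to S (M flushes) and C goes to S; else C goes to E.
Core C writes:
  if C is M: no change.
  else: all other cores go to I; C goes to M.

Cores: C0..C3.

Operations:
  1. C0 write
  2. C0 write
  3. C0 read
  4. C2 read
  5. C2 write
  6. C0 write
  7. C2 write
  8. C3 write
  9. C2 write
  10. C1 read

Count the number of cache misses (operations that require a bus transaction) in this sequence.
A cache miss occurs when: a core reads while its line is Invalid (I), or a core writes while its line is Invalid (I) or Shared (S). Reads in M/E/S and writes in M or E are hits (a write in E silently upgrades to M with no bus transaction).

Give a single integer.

Answer: 8

Derivation:
Op 1: C0 write [C0 write: invalidate none -> C0=M] -> [M,I,I,I] [MISS #1: write from I]
Op 2: C0 write [C0 write: already M (modified), no change] -> [M,I,I,I] [hit: write from M]
Op 3: C0 read [C0 read: already in M, no change] -> [M,I,I,I] [hit: read from M]
Op 4: C2 read [C2 read from I: others=['C0=M'] -> C2=S, others downsized to S] -> [S,I,S,I] [MISS #2: read from I]
Op 5: C2 write [C2 write: invalidate ['C0=S'] -> C2=M] -> [I,I,M,I] [MISS #3: write from S]
Op 6: C0 write [C0 write: invalidate ['C2=M'] -> C0=M] -> [M,I,I,I] [MISS #4: write from I]
Op 7: C2 write [C2 write: invalidate ['C0=M'] -> C2=M] -> [I,I,M,I] [MISS #5: write from I]
Op 8: C3 write [C3 write: invalidate ['C2=M'] -> C3=M] -> [I,I,I,M] [MISS #6: write from I]
Op 9: C2 write [C2 write: invalidate ['C3=M'] -> C2=M] -> [I,I,M,I] [MISS #7: write from I]
Op 10: C1 read [C1 read from I: others=['C2=M'] -> C1=S, others downsized to S] -> [I,S,S,I] [MISS #8: read from I]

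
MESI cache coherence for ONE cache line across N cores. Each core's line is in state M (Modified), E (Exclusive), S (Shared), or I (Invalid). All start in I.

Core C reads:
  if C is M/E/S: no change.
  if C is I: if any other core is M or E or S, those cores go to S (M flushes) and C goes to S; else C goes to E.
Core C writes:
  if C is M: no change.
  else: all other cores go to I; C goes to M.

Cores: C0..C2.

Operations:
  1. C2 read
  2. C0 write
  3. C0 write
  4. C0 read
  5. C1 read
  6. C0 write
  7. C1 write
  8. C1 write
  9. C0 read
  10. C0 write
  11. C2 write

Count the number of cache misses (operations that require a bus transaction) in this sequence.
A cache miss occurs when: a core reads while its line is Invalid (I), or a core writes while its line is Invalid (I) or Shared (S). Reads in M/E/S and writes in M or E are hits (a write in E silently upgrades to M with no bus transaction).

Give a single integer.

Op 1: C2 read [C2 read from I: no other sharers -> C2=E (exclusive)] -> [I,I,E] [MISS #1: read from I]
Op 2: C0 write [C0 write: invalidate ['C2=E'] -> C0=M] -> [M,I,I] [MISS #2: write from I]
Op 3: C0 write [C0 write: already M (modified), no change] -> [M,I,I] [hit: write from M]
Op 4: C0 read [C0 read: already in M, no change] -> [M,I,I] [hit: read from M]
Op 5: C1 read [C1 read from I: others=['C0=M'] -> C1=S, others downsized to S] -> [S,S,I] [MISS #3: read from I]
Op 6: C0 write [C0 write: invalidate ['C1=S'] -> C0=M] -> [M,I,I] [MISS #4: write from S]
Op 7: C1 write [C1 write: invalidate ['C0=M'] -> C1=M] -> [I,M,I] [MISS #5: write from I]
Op 8: C1 write [C1 write: already M (modified), no change] -> [I,M,I] [hit: write from M]
Op 9: C0 read [C0 read from I: others=['C1=M'] -> C0=S, others downsized to S] -> [S,S,I] [MISS #6: read from I]
Op 10: C0 write [C0 write: invalidate ['C1=S'] -> C0=M] -> [M,I,I] [MISS #7: write from S]
Op 11: C2 write [C2 write: invalidate ['C0=M'] -> C2=M] -> [I,I,M] [MISS #8: write from I]

Answer: 8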